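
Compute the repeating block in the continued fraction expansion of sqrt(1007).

[31; (1, 2, 1, 2, 1, 62)]

Write x_i = (sqrt(1007) + m_i)/d_i with (m_0, d_0) = (0, 1). a_0 = floor(sqrt(1007)) = 31, since 31^2 = 961 <= 1007 < 1024 = 32^2.
Iterate m_{i+1} = d_i*a_i - m_i, d_{i+1} = (1007 - m_{i+1}^2)/d_i, a_{i+1} = floor((a_0 + m_{i+1})/d_{i+1}):
  m_1 = 1*31 - 0 = 31, d_1 = (1007 - 31^2)/1 = 46/1 = 46, a_1 = floor((31 + 31)/46) = 1.
  m_2 = 46*1 - 31 = 15, d_2 = (1007 - 15^2)/46 = 782/46 = 17, a_2 = floor((31 + 15)/17) = 2.
  m_3 = 17*2 - 15 = 19, d_3 = (1007 - 19^2)/17 = 646/17 = 38, a_3 = floor((31 + 19)/38) = 1.
  m_4 = 38*1 - 19 = 19, d_4 = (1007 - 19^2)/38 = 646/38 = 17, a_4 = floor((31 + 19)/17) = 2.
  m_5 = 17*2 - 19 = 15, d_5 = (1007 - 15^2)/17 = 782/17 = 46, a_5 = floor((31 + 15)/46) = 1.
  m_6 = 46*1 - 15 = 31, d_6 = (1007 - 31^2)/46 = 46/46 = 1, a_6 = floor((31 + 31)/1) = 62.
  m_7 = 1*62 - 31 = 31, d_7 = (1007 - 31^2)/1 = 46/1 = 46: (m_7, d_7) = (m_1, d_1) = (31, 46), so from here the quotients repeat a_1, ..., a_6; the period length is 6.
Hence the expansion of sqrt(1007) is a_0 = 31 followed by the repeating block 1, 2, 1, 2, 1, 62 (period 6).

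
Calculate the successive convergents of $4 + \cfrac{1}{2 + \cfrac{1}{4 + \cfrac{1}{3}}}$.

Using the convergent recurrence p_i = a_i*p_{i-1} + p_{i-2}, q_i = a_i*q_{i-1} + q_{i-2} with p_{-2}=0, p_{-1}=1, q_{-2}=1, q_{-1}=0:
  i=0: a_0=4, p_0 = 4*1 + 0 = 4, q_0 = 4*0 + 1 = 1.
  i=1: a_1=2, p_1 = 2*4 + 1 = 9, q_1 = 2*1 + 0 = 2.
  i=2: a_2=4, p_2 = 4*9 + 4 = 40, q_2 = 4*2 + 1 = 9.
  i=3: a_3=3, p_3 = 3*40 + 9 = 129, q_3 = 3*9 + 2 = 29.

4/1, 9/2, 40/9, 129/29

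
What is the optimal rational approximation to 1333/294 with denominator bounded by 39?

68/15

Expand x = 1333/294 as a continued fraction with the Euclidean algorithm:
  1333 = 4*294 + 157, so a_0 = 4.
  294 = 1*157 + 137, so a_1 = 1.
  157 = 1*137 + 20, so a_2 = 1.
  137 = 6*20 + 17, so a_3 = 6.
  20 = 1*17 + 3, so a_4 = 1.
  17 = 5*3 + 2, so a_5 = 5.
  3 = 1*2 + 1, so a_6 = 1.
  2 = 2*1 + 0, so a_7 = 2.
so x = [4; 1, 1, 6, 1, 5, 1, 2].
Convergents (p_i = a_i*p_{i-1} + p_{i-2}, q_i = a_i*q_{i-1} + q_{i-2} with p_{-2}=0, p_{-1}=1, q_{-2}=1, q_{-1}=0), until the denominator exceeds 39:
  i=0: a_0=4, p_0 = 4*1 + 0 = 4, q_0 = 4*0 + 1 = 1.
  i=1: a_1=1, p_1 = 1*4 + 1 = 5, q_1 = 1*1 + 0 = 1.
  i=2: a_2=1, p_2 = 1*5 + 4 = 9, q_2 = 1*1 + 1 = 2.
  i=3: a_3=6, p_3 = 6*9 + 5 = 59, q_3 = 6*2 + 1 = 13.
  i=4: a_4=1, p_4 = 1*59 + 9 = 68, q_4 = 1*13 + 2 = 15.
  i=5: a_5=5, p_5 = 5*68 + 59 = 399, q_5 = 5*15 + 13 = 88.
q_5 = 88 > 39, so the last convergent with denominator <= 39 is p_4/q_4 = 68/15.
The closest fraction with denominator <= 39 is either p_4/q_4 or the intermediate fraction (k*p_4 + p_3)/(k*q_4 + q_3) with the largest k >= 1 whose denominator stays <= 39; these approach x as k grows, and every other convergent or intermediate fraction in range is farther away.
Largest k: floor((39 - q_3)/q_4) = floor((39 - 13)/15) = 1.
That gives (1*68 + 59)/(1*15 + 13) = 127/28.
Compare the errors: |x - 68/15| = |1333*15 - 68*294|/(294*15) = 3/4410, and |x - 127/28| = |1333*28 - 127*294|/(294*28) = 14/8232.
Cross-multiplying, 3*8232 = 24696 < 61740 = 14*4410, so 3/4410 is smaller: the convergent 68/15 is closer to x than 127/28.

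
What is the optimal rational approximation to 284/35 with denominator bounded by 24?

Expand x = 284/35 as a continued fraction with the Euclidean algorithm:
  284 = 8*35 + 4, so a_0 = 8.
  35 = 8*4 + 3, so a_1 = 8.
  4 = 1*3 + 1, so a_2 = 1.
  3 = 3*1 + 0, so a_3 = 3.
so x = [8; 8, 1, 3].
Convergents (p_i = a_i*p_{i-1} + p_{i-2}, q_i = a_i*q_{i-1} + q_{i-2} with p_{-2}=0, p_{-1}=1, q_{-2}=1, q_{-1}=0), until the denominator exceeds 24:
  i=0: a_0=8, p_0 = 8*1 + 0 = 8, q_0 = 8*0 + 1 = 1.
  i=1: a_1=8, p_1 = 8*8 + 1 = 65, q_1 = 8*1 + 0 = 8.
  i=2: a_2=1, p_2 = 1*65 + 8 = 73, q_2 = 1*8 + 1 = 9.
  i=3: a_3=3, p_3 = 3*73 + 65 = 284, q_3 = 3*9 + 8 = 35.
q_3 = 35 > 24, so the last convergent with denominator <= 24 is p_2/q_2 = 73/9.
The closest fraction with denominator <= 24 is either p_2/q_2 or the intermediate fraction (k*p_2 + p_1)/(k*q_2 + q_1) with the largest k >= 1 whose denominator stays <= 24; these approach x as k grows, and every other convergent or intermediate fraction in range is farther away.
Largest k: floor((24 - q_1)/q_2) = floor((24 - 8)/9) = 1.
That gives (1*73 + 65)/(1*9 + 8) = 138/17.
Compare the errors: |x - 73/9| = |284*9 - 73*35|/(35*9) = 1/315, and |x - 138/17| = |284*17 - 138*35|/(35*17) = 2/595.
Cross-multiplying, 1*595 = 595 < 630 = 2*315, so 1/315 is smaller: the convergent 73/9 is closer to x than 138/17.

73/9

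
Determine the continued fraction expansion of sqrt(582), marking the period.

[24; (8, 48)]

Write x_i = (sqrt(582) + m_i)/d_i with (m_0, d_0) = (0, 1). a_0 = floor(sqrt(582)) = 24, since 24^2 = 576 <= 582 < 625 = 25^2.
Iterate m_{i+1} = d_i*a_i - m_i, d_{i+1} = (582 - m_{i+1}^2)/d_i, a_{i+1} = floor((a_0 + m_{i+1})/d_{i+1}):
  m_1 = 1*24 - 0 = 24, d_1 = (582 - 24^2)/1 = 6/1 = 6, a_1 = floor((24 + 24)/6) = 8.
  m_2 = 6*8 - 24 = 24, d_2 = (582 - 24^2)/6 = 6/6 = 1, a_2 = floor((24 + 24)/1) = 48.
  m_3 = 1*48 - 24 = 24, d_3 = (582 - 24^2)/1 = 6/1 = 6: (m_3, d_3) = (m_1, d_1) = (24, 6), so from here the quotients repeat a_1, a_2; the period length is 2.
Hence the expansion of sqrt(582) is a_0 = 24 followed by the repeating block 8, 48 (period 2).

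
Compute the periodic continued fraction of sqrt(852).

[29; (5, 3, 2, 4, 2, 3, 5, 58)]

Write x_i = (sqrt(852) + m_i)/d_i with (m_0, d_0) = (0, 1). a_0 = floor(sqrt(852)) = 29, since 29^2 = 841 <= 852 < 900 = 30^2.
Iterate m_{i+1} = d_i*a_i - m_i, d_{i+1} = (852 - m_{i+1}^2)/d_i, a_{i+1} = floor((a_0 + m_{i+1})/d_{i+1}):
  m_1 = 1*29 - 0 = 29, d_1 = (852 - 29^2)/1 = 11/1 = 11, a_1 = floor((29 + 29)/11) = 5.
  m_2 = 11*5 - 29 = 26, d_2 = (852 - 26^2)/11 = 176/11 = 16, a_2 = floor((29 + 26)/16) = 3.
  m_3 = 16*3 - 26 = 22, d_3 = (852 - 22^2)/16 = 368/16 = 23, a_3 = floor((29 + 22)/23) = 2.
  m_4 = 23*2 - 22 = 24, d_4 = (852 - 24^2)/23 = 276/23 = 12, a_4 = floor((29 + 24)/12) = 4.
  m_5 = 12*4 - 24 = 24, d_5 = (852 - 24^2)/12 = 276/12 = 23, a_5 = floor((29 + 24)/23) = 2.
  m_6 = 23*2 - 24 = 22, d_6 = (852 - 22^2)/23 = 368/23 = 16, a_6 = floor((29 + 22)/16) = 3.
  m_7 = 16*3 - 22 = 26, d_7 = (852 - 26^2)/16 = 176/16 = 11, a_7 = floor((29 + 26)/11) = 5.
  m_8 = 11*5 - 26 = 29, d_8 = (852 - 29^2)/11 = 11/11 = 1, a_8 = floor((29 + 29)/1) = 58.
  m_9 = 1*58 - 29 = 29, d_9 = (852 - 29^2)/1 = 11/1 = 11: (m_9, d_9) = (m_1, d_1) = (29, 11), so from here the quotients repeat a_1, ..., a_8; the period length is 8.
Hence the expansion of sqrt(852) is a_0 = 29 followed by the repeating block 5, 3, 2, 4, 2, 3, 5, 58 (period 8).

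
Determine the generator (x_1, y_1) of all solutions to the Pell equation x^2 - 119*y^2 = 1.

(x, y) = (120, 11)

First expand sqrt(119) as a continued fraction. With x_i = (sqrt(119) + m_i)/d_i and (m_0, d_0) = (0, 1): a_0 = floor(sqrt(119)) = 10, since 10^2 = 100 <= 119 < 121 = 11^2.
Iterate m_{i+1} = d_i*a_i - m_i, d_{i+1} = (119 - m_{i+1}^2)/d_i, a_{i+1} = floor((a_0 + m_{i+1})/d_{i+1}):
  m_1 = 1*10 - 0 = 10, d_1 = (119 - 10^2)/1 = 19/1 = 19, a_1 = floor((10 + 10)/19) = 1.
  m_2 = 19*1 - 10 = 9, d_2 = (119 - 9^2)/19 = 38/19 = 2, a_2 = floor((10 + 9)/2) = 9.
  m_3 = 2*9 - 9 = 9, d_3 = (119 - 9^2)/2 = 38/2 = 19, a_3 = floor((10 + 9)/19) = 1.
  m_4 = 19*1 - 9 = 10, d_4 = (119 - 10^2)/19 = 19/19 = 1, a_4 = floor((10 + 10)/1) = 20.
  m_5 = 1*20 - 10 = 10, d_5 = (119 - 10^2)/1 = 19/1 = 19: (m_5, d_5) = (m_1, d_1) = (10, 19), so from here the quotients repeat a_1, ..., a_4; the period length is 4.
So sqrt(119) = [10; (1, 9, 1, 20)] with period length k = 4.
k is even, so the fundamental solution of x^2 - 119y^2 = 1 is (p_{k-1}, q_{k-1}) = (p_3, q_3); compute convergents through index 3.
Convergents (p_i = a_i*p_{i-1} + p_{i-2}, q_i = a_i*q_{i-1} + q_{i-2} with p_{-2}=0, p_{-1}=1, q_{-2}=1, q_{-1}=0):
  i=0: a_0=10, p_0 = 10*1 + 0 = 10, q_0 = 10*0 + 1 = 1.
  i=1: a_1=1, p_1 = 1*10 + 1 = 11, q_1 = 1*1 + 0 = 1.
  i=2: a_2=9, p_2 = 9*11 + 10 = 109, q_2 = 9*1 + 1 = 10.
  i=3: a_3=1, p_3 = 1*109 + 11 = 120, q_3 = 1*10 + 1 = 11.
Check: 120^2 - 119*11^2 = 14400 - 14399 = 1, so (x, y) = (120, 11) solves the equation, and by the theorem it is the least positive solution.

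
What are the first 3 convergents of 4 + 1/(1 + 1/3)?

4/1, 5/1, 19/4

Using the convergent recurrence p_i = a_i*p_{i-1} + p_{i-2}, q_i = a_i*q_{i-1} + q_{i-2} with p_{-2}=0, p_{-1}=1, q_{-2}=1, q_{-1}=0:
  i=0: a_0=4, p_0 = 4*1 + 0 = 4, q_0 = 4*0 + 1 = 1.
  i=1: a_1=1, p_1 = 1*4 + 1 = 5, q_1 = 1*1 + 0 = 1.
  i=2: a_2=3, p_2 = 3*5 + 4 = 19, q_2 = 3*1 + 1 = 4.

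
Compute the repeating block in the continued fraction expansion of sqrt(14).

[3; (1, 2, 1, 6)]

Write x_i = (sqrt(14) + m_i)/d_i with (m_0, d_0) = (0, 1). a_0 = floor(sqrt(14)) = 3, since 3^2 = 9 <= 14 < 16 = 4^2.
Iterate m_{i+1} = d_i*a_i - m_i, d_{i+1} = (14 - m_{i+1}^2)/d_i, a_{i+1} = floor((a_0 + m_{i+1})/d_{i+1}):
  m_1 = 1*3 - 0 = 3, d_1 = (14 - 3^2)/1 = 5/1 = 5, a_1 = floor((3 + 3)/5) = 1.
  m_2 = 5*1 - 3 = 2, d_2 = (14 - 2^2)/5 = 10/5 = 2, a_2 = floor((3 + 2)/2) = 2.
  m_3 = 2*2 - 2 = 2, d_3 = (14 - 2^2)/2 = 10/2 = 5, a_3 = floor((3 + 2)/5) = 1.
  m_4 = 5*1 - 2 = 3, d_4 = (14 - 3^2)/5 = 5/5 = 1, a_4 = floor((3 + 3)/1) = 6.
  m_5 = 1*6 - 3 = 3, d_5 = (14 - 3^2)/1 = 5/1 = 5: (m_5, d_5) = (m_1, d_1) = (3, 5), so from here the quotients repeat a_1, ..., a_4; the period length is 4.
Hence the expansion of sqrt(14) is a_0 = 3 followed by the repeating block 1, 2, 1, 6 (period 4).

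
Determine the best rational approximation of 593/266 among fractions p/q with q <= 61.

Expand x = 593/266 as a continued fraction with the Euclidean algorithm:
  593 = 2*266 + 61, so a_0 = 2.
  266 = 4*61 + 22, so a_1 = 4.
  61 = 2*22 + 17, so a_2 = 2.
  22 = 1*17 + 5, so a_3 = 1.
  17 = 3*5 + 2, so a_4 = 3.
  5 = 2*2 + 1, so a_5 = 2.
  2 = 2*1 + 0, so a_6 = 2.
so x = [2; 4, 2, 1, 3, 2, 2].
Convergents (p_i = a_i*p_{i-1} + p_{i-2}, q_i = a_i*q_{i-1} + q_{i-2} with p_{-2}=0, p_{-1}=1, q_{-2}=1, q_{-1}=0), until the denominator exceeds 61:
  i=0: a_0=2, p_0 = 2*1 + 0 = 2, q_0 = 2*0 + 1 = 1.
  i=1: a_1=4, p_1 = 4*2 + 1 = 9, q_1 = 4*1 + 0 = 4.
  i=2: a_2=2, p_2 = 2*9 + 2 = 20, q_2 = 2*4 + 1 = 9.
  i=3: a_3=1, p_3 = 1*20 + 9 = 29, q_3 = 1*9 + 4 = 13.
  i=4: a_4=3, p_4 = 3*29 + 20 = 107, q_4 = 3*13 + 9 = 48.
  i=5: a_5=2, p_5 = 2*107 + 29 = 243, q_5 = 2*48 + 13 = 109.
q_5 = 109 > 61, so the last convergent with denominator <= 61 is p_4/q_4 = 107/48.
The closest fraction with denominator <= 61 is either p_4/q_4 or the intermediate fraction (k*p_4 + p_3)/(k*q_4 + q_3) with the largest k >= 1 whose denominator stays <= 61; these approach x as k grows, and every other convergent or intermediate fraction in range is farther away.
Largest k: floor((61 - q_3)/q_4) = floor((61 - 13)/48) = 1.
That gives (1*107 + 29)/(1*48 + 13) = 136/61.
Compare the errors: |x - 107/48| = |593*48 - 107*266|/(266*48) = 2/12768, and |x - 136/61| = |593*61 - 136*266|/(266*61) = 3/16226.
Cross-multiplying, 2*16226 = 32452 < 38304 = 3*12768, so 2/12768 is smaller: the convergent 107/48 is closer to x than 136/61.

107/48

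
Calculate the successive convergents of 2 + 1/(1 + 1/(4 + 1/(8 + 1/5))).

2/1, 3/1, 14/5, 115/41, 589/210

Using the convergent recurrence p_i = a_i*p_{i-1} + p_{i-2}, q_i = a_i*q_{i-1} + q_{i-2} with p_{-2}=0, p_{-1}=1, q_{-2}=1, q_{-1}=0:
  i=0: a_0=2, p_0 = 2*1 + 0 = 2, q_0 = 2*0 + 1 = 1.
  i=1: a_1=1, p_1 = 1*2 + 1 = 3, q_1 = 1*1 + 0 = 1.
  i=2: a_2=4, p_2 = 4*3 + 2 = 14, q_2 = 4*1 + 1 = 5.
  i=3: a_3=8, p_3 = 8*14 + 3 = 115, q_3 = 8*5 + 1 = 41.
  i=4: a_4=5, p_4 = 5*115 + 14 = 589, q_4 = 5*41 + 5 = 210.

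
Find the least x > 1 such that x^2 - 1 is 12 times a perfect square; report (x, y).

(x, y) = (7, 2)

First expand sqrt(12) as a continued fraction. With x_i = (sqrt(12) + m_i)/d_i and (m_0, d_0) = (0, 1): a_0 = floor(sqrt(12)) = 3, since 3^2 = 9 <= 12 < 16 = 4^2.
Iterate m_{i+1} = d_i*a_i - m_i, d_{i+1} = (12 - m_{i+1}^2)/d_i, a_{i+1} = floor((a_0 + m_{i+1})/d_{i+1}):
  m_1 = 1*3 - 0 = 3, d_1 = (12 - 3^2)/1 = 3/1 = 3, a_1 = floor((3 + 3)/3) = 2.
  m_2 = 3*2 - 3 = 3, d_2 = (12 - 3^2)/3 = 3/3 = 1, a_2 = floor((3 + 3)/1) = 6.
  m_3 = 1*6 - 3 = 3, d_3 = (12 - 3^2)/1 = 3/1 = 3: (m_3, d_3) = (m_1, d_1) = (3, 3), so from here the quotients repeat a_1, a_2; the period length is 2.
So sqrt(12) = [3; (2, 6)] with period length k = 2.
k is even, so the fundamental solution of x^2 - 12y^2 = 1 is (p_{k-1}, q_{k-1}) = (p_1, q_1); compute convergents through index 1.
Convergents (p_i = a_i*p_{i-1} + p_{i-2}, q_i = a_i*q_{i-1} + q_{i-2} with p_{-2}=0, p_{-1}=1, q_{-2}=1, q_{-1}=0):
  i=0: a_0=3, p_0 = 3*1 + 0 = 3, q_0 = 3*0 + 1 = 1.
  i=1: a_1=2, p_1 = 2*3 + 1 = 7, q_1 = 2*1 + 0 = 2.
Check: 7^2 - 12*2^2 = 49 - 48 = 1, so (x, y) = (7, 2) solves the equation, and by the theorem it is the least positive solution.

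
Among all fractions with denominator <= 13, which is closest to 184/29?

19/3

Expand x = 184/29 as a continued fraction with the Euclidean algorithm:
  184 = 6*29 + 10, so a_0 = 6.
  29 = 2*10 + 9, so a_1 = 2.
  10 = 1*9 + 1, so a_2 = 1.
  9 = 9*1 + 0, so a_3 = 9.
so x = [6; 2, 1, 9].
Convergents (p_i = a_i*p_{i-1} + p_{i-2}, q_i = a_i*q_{i-1} + q_{i-2} with p_{-2}=0, p_{-1}=1, q_{-2}=1, q_{-1}=0), until the denominator exceeds 13:
  i=0: a_0=6, p_0 = 6*1 + 0 = 6, q_0 = 6*0 + 1 = 1.
  i=1: a_1=2, p_1 = 2*6 + 1 = 13, q_1 = 2*1 + 0 = 2.
  i=2: a_2=1, p_2 = 1*13 + 6 = 19, q_2 = 1*2 + 1 = 3.
  i=3: a_3=9, p_3 = 9*19 + 13 = 184, q_3 = 9*3 + 2 = 29.
q_3 = 29 > 13, so the last convergent with denominator <= 13 is p_2/q_2 = 19/3.
The closest fraction with denominator <= 13 is either p_2/q_2 or the intermediate fraction (k*p_2 + p_1)/(k*q_2 + q_1) with the largest k >= 1 whose denominator stays <= 13; these approach x as k grows, and every other convergent or intermediate fraction in range is farther away.
Largest k: floor((13 - q_1)/q_2) = floor((13 - 2)/3) = 3.
That gives (3*19 + 13)/(3*3 + 2) = 70/11.
Compare the errors: |x - 19/3| = |184*3 - 19*29|/(29*3) = 1/87, and |x - 70/11| = |184*11 - 70*29|/(29*11) = 6/319.
Cross-multiplying, 1*319 = 319 < 522 = 6*87, so 1/87 is smaller: the convergent 19/3 is closer to x than 70/11.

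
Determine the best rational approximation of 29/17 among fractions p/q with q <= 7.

Expand x = 29/17 as a continued fraction with the Euclidean algorithm:
  29 = 1*17 + 12, so a_0 = 1.
  17 = 1*12 + 5, so a_1 = 1.
  12 = 2*5 + 2, so a_2 = 2.
  5 = 2*2 + 1, so a_3 = 2.
  2 = 2*1 + 0, so a_4 = 2.
so x = [1; 1, 2, 2, 2].
Convergents (p_i = a_i*p_{i-1} + p_{i-2}, q_i = a_i*q_{i-1} + q_{i-2} with p_{-2}=0, p_{-1}=1, q_{-2}=1, q_{-1}=0), until the denominator exceeds 7:
  i=0: a_0=1, p_0 = 1*1 + 0 = 1, q_0 = 1*0 + 1 = 1.
  i=1: a_1=1, p_1 = 1*1 + 1 = 2, q_1 = 1*1 + 0 = 1.
  i=2: a_2=2, p_2 = 2*2 + 1 = 5, q_2 = 2*1 + 1 = 3.
  i=3: a_3=2, p_3 = 2*5 + 2 = 12, q_3 = 2*3 + 1 = 7.
  i=4: a_4=2, p_4 = 2*12 + 5 = 29, q_4 = 2*7 + 3 = 17.
q_4 = 17 > 7, so the last convergent with denominator <= 7 is p_3/q_3 = 12/7.
The closest fraction with denominator <= 7 is either p_3/q_3 or the intermediate fraction (k*p_3 + p_2)/(k*q_3 + q_2) with the largest k >= 1 whose denominator stays <= 7; these approach x as k grows, and every other convergent or intermediate fraction in range is farther away.
Largest k: floor((7 - q_2)/q_3) = floor((7 - 3)/7) = 0.
Since k = 0, no intermediate fraction beyond p_3/q_3 has denominator <= 7, so the convergent 12/7 is the closest (its error is |29*7 - 12*17|/(17*7) = 1/119).

12/7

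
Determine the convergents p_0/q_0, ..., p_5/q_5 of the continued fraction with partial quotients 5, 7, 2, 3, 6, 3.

5/1, 36/7, 77/15, 267/52, 1679/327, 5304/1033

Using the convergent recurrence p_i = a_i*p_{i-1} + p_{i-2}, q_i = a_i*q_{i-1} + q_{i-2} with p_{-2}=0, p_{-1}=1, q_{-2}=1, q_{-1}=0:
  i=0: a_0=5, p_0 = 5*1 + 0 = 5, q_0 = 5*0 + 1 = 1.
  i=1: a_1=7, p_1 = 7*5 + 1 = 36, q_1 = 7*1 + 0 = 7.
  i=2: a_2=2, p_2 = 2*36 + 5 = 77, q_2 = 2*7 + 1 = 15.
  i=3: a_3=3, p_3 = 3*77 + 36 = 267, q_3 = 3*15 + 7 = 52.
  i=4: a_4=6, p_4 = 6*267 + 77 = 1679, q_4 = 6*52 + 15 = 327.
  i=5: a_5=3, p_5 = 3*1679 + 267 = 5304, q_5 = 3*327 + 52 = 1033.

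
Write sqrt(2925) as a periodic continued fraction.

[54; (12, 108)]

Write x_i = (sqrt(2925) + m_i)/d_i with (m_0, d_0) = (0, 1). a_0 = floor(sqrt(2925)) = 54, since 54^2 = 2916 <= 2925 < 3025 = 55^2.
Iterate m_{i+1} = d_i*a_i - m_i, d_{i+1} = (2925 - m_{i+1}^2)/d_i, a_{i+1} = floor((a_0 + m_{i+1})/d_{i+1}):
  m_1 = 1*54 - 0 = 54, d_1 = (2925 - 54^2)/1 = 9/1 = 9, a_1 = floor((54 + 54)/9) = 12.
  m_2 = 9*12 - 54 = 54, d_2 = (2925 - 54^2)/9 = 9/9 = 1, a_2 = floor((54 + 54)/1) = 108.
  m_3 = 1*108 - 54 = 54, d_3 = (2925 - 54^2)/1 = 9/1 = 9: (m_3, d_3) = (m_1, d_1) = (54, 9), so from here the quotients repeat a_1, a_2; the period length is 2.
Hence the expansion of sqrt(2925) is a_0 = 54 followed by the repeating block 12, 108 (period 2).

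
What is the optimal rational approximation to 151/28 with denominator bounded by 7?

Expand x = 151/28 as a continued fraction with the Euclidean algorithm:
  151 = 5*28 + 11, so a_0 = 5.
  28 = 2*11 + 6, so a_1 = 2.
  11 = 1*6 + 5, so a_2 = 1.
  6 = 1*5 + 1, so a_3 = 1.
  5 = 5*1 + 0, so a_4 = 5.
so x = [5; 2, 1, 1, 5].
Convergents (p_i = a_i*p_{i-1} + p_{i-2}, q_i = a_i*q_{i-1} + q_{i-2} with p_{-2}=0, p_{-1}=1, q_{-2}=1, q_{-1}=0), until the denominator exceeds 7:
  i=0: a_0=5, p_0 = 5*1 + 0 = 5, q_0 = 5*0 + 1 = 1.
  i=1: a_1=2, p_1 = 2*5 + 1 = 11, q_1 = 2*1 + 0 = 2.
  i=2: a_2=1, p_2 = 1*11 + 5 = 16, q_2 = 1*2 + 1 = 3.
  i=3: a_3=1, p_3 = 1*16 + 11 = 27, q_3 = 1*3 + 2 = 5.
  i=4: a_4=5, p_4 = 5*27 + 16 = 151, q_4 = 5*5 + 3 = 28.
q_4 = 28 > 7, so the last convergent with denominator <= 7 is p_3/q_3 = 27/5.
The closest fraction with denominator <= 7 is either p_3/q_3 or the intermediate fraction (k*p_3 + p_2)/(k*q_3 + q_2) with the largest k >= 1 whose denominator stays <= 7; these approach x as k grows, and every other convergent or intermediate fraction in range is farther away.
Largest k: floor((7 - q_2)/q_3) = floor((7 - 3)/5) = 0.
Since k = 0, no intermediate fraction beyond p_3/q_3 has denominator <= 7, so the convergent 27/5 is the closest (its error is |151*5 - 27*28|/(28*5) = 1/140).

27/5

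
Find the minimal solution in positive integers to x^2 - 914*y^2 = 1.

(x, y) = (62563299, 2069410)

First expand sqrt(914) as a continued fraction. With x_i = (sqrt(914) + m_i)/d_i and (m_0, d_0) = (0, 1): a_0 = floor(sqrt(914)) = 30, since 30^2 = 900 <= 914 < 961 = 31^2.
Iterate m_{i+1} = d_i*a_i - m_i, d_{i+1} = (914 - m_{i+1}^2)/d_i, a_{i+1} = floor((a_0 + m_{i+1})/d_{i+1}):
  m_1 = 1*30 - 0 = 30, d_1 = (914 - 30^2)/1 = 14/1 = 14, a_1 = floor((30 + 30)/14) = 4.
  m_2 = 14*4 - 30 = 26, d_2 = (914 - 26^2)/14 = 238/14 = 17, a_2 = floor((30 + 26)/17) = 3.
  m_3 = 17*3 - 26 = 25, d_3 = (914 - 25^2)/17 = 289/17 = 17, a_3 = floor((30 + 25)/17) = 3.
  m_4 = 17*3 - 25 = 26, d_4 = (914 - 26^2)/17 = 238/17 = 14, a_4 = floor((30 + 26)/14) = 4.
  m_5 = 14*4 - 26 = 30, d_5 = (914 - 30^2)/14 = 14/14 = 1, a_5 = floor((30 + 30)/1) = 60.
  m_6 = 1*60 - 30 = 30, d_6 = (914 - 30^2)/1 = 14/1 = 14: (m_6, d_6) = (m_1, d_1) = (30, 14), so from here the quotients repeat a_1, ..., a_5; the period length is 5.
So sqrt(914) = [30; (4, 3, 3, 4, 60)] with period length k = 5.
k is odd, so (p_{k-1}, q_{k-1}) only solves x^2 - 914y^2 = -1 and the fundamental solution of x^2 - 914y^2 = 1 is (p_{2k-1}, q_{2k-1}) = (p_9, q_9); compute convergents through index 9, running through the period twice.
Convergents (p_i = a_i*p_{i-1} + p_{i-2}, q_i = a_i*q_{i-1} + q_{i-2} with p_{-2}=0, p_{-1}=1, q_{-2}=1, q_{-1}=0):
  i=0: a_0=30, p_0 = 30*1 + 0 = 30, q_0 = 30*0 + 1 = 1.
  i=1: a_1=4, p_1 = 4*30 + 1 = 121, q_1 = 4*1 + 0 = 4.
  i=2: a_2=3, p_2 = 3*121 + 30 = 393, q_2 = 3*4 + 1 = 13.
  i=3: a_3=3, p_3 = 3*393 + 121 = 1300, q_3 = 3*13 + 4 = 43.
  i=4: a_4=4, p_4 = 4*1300 + 393 = 5593, q_4 = 4*43 + 13 = 185.
  i=5: a_5=60, p_5 = 60*5593 + 1300 = 336880, q_5 = 60*185 + 43 = 11143.
  i=6: a_6=4, p_6 = 4*336880 + 5593 = 1353113, q_6 = 4*11143 + 185 = 44757.
  i=7: a_7=3, p_7 = 3*1353113 + 336880 = 4396219, q_7 = 3*44757 + 11143 = 145414.
  i=8: a_8=3, p_8 = 3*4396219 + 1353113 = 14541770, q_8 = 3*145414 + 44757 = 480999.
  i=9: a_9=4, p_9 = 4*14541770 + 4396219 = 62563299, q_9 = 4*480999 + 145414 = 2069410.
Indeed p_4^2 - 914*q_4^2 = 31281649 - 31281650 = -1, not +1.
Check: 62563299^2 - 914*2069410^2 = 3914166381763401 - 3914166381763400 = 1, so (x, y) = (62563299, 2069410) solves the equation, and by the theorem it is the least positive solution.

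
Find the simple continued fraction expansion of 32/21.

Run the Euclidean algorithm on 32 and 21; the successive quotients are the partial quotients a_0, a_1, ... (each step inverts the fractional part left over by the previous one):
  32 = 1*21 + 11, so a_0 = 1.
  21 = 1*11 + 10, so a_1 = 1.
  11 = 1*10 + 1, so a_2 = 1.
  10 = 10*1 + 0, so a_3 = 10.
The remainder reaches 0 after 4 divisions, so the expansion has 4 partial quotients, read off in order.

[1; 1, 1, 10]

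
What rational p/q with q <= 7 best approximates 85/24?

Expand x = 85/24 as a continued fraction with the Euclidean algorithm:
  85 = 3*24 + 13, so a_0 = 3.
  24 = 1*13 + 11, so a_1 = 1.
  13 = 1*11 + 2, so a_2 = 1.
  11 = 5*2 + 1, so a_3 = 5.
  2 = 2*1 + 0, so a_4 = 2.
so x = [3; 1, 1, 5, 2].
Convergents (p_i = a_i*p_{i-1} + p_{i-2}, q_i = a_i*q_{i-1} + q_{i-2} with p_{-2}=0, p_{-1}=1, q_{-2}=1, q_{-1}=0), until the denominator exceeds 7:
  i=0: a_0=3, p_0 = 3*1 + 0 = 3, q_0 = 3*0 + 1 = 1.
  i=1: a_1=1, p_1 = 1*3 + 1 = 4, q_1 = 1*1 + 0 = 1.
  i=2: a_2=1, p_2 = 1*4 + 3 = 7, q_2 = 1*1 + 1 = 2.
  i=3: a_3=5, p_3 = 5*7 + 4 = 39, q_3 = 5*2 + 1 = 11.
q_3 = 11 > 7, so the last convergent with denominator <= 7 is p_2/q_2 = 7/2.
The closest fraction with denominator <= 7 is either p_2/q_2 or the intermediate fraction (k*p_2 + p_1)/(k*q_2 + q_1) with the largest k >= 1 whose denominator stays <= 7; these approach x as k grows, and every other convergent or intermediate fraction in range is farther away.
Largest k: floor((7 - q_1)/q_2) = floor((7 - 1)/2) = 3.
That gives (3*7 + 4)/(3*2 + 1) = 25/7.
Compare the errors: |x - 7/2| = |85*2 - 7*24|/(24*2) = 2/48, and |x - 25/7| = |85*7 - 25*24|/(24*7) = 5/168.
Cross-multiplying, 5*48 = 240 < 336 = 2*168, so 5/168 is smaller: the intermediate fraction 25/7 is closer to x than 7/2.

25/7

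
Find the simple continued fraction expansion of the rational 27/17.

[1; 1, 1, 2, 3]

Run the Euclidean algorithm on 27 and 17; the successive quotients are the partial quotients a_0, a_1, ... (each step inverts the fractional part left over by the previous one):
  27 = 1*17 + 10, so a_0 = 1.
  17 = 1*10 + 7, so a_1 = 1.
  10 = 1*7 + 3, so a_2 = 1.
  7 = 2*3 + 1, so a_3 = 2.
  3 = 3*1 + 0, so a_4 = 3.
The remainder reaches 0 after 5 divisions, so the expansion has 5 partial quotients, read off in order.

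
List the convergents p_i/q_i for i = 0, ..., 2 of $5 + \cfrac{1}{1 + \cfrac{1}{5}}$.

5/1, 6/1, 35/6

Using the convergent recurrence p_i = a_i*p_{i-1} + p_{i-2}, q_i = a_i*q_{i-1} + q_{i-2} with p_{-2}=0, p_{-1}=1, q_{-2}=1, q_{-1}=0:
  i=0: a_0=5, p_0 = 5*1 + 0 = 5, q_0 = 5*0 + 1 = 1.
  i=1: a_1=1, p_1 = 1*5 + 1 = 6, q_1 = 1*1 + 0 = 1.
  i=2: a_2=5, p_2 = 5*6 + 5 = 35, q_2 = 5*1 + 1 = 6.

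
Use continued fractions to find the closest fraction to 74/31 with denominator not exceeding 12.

Expand x = 74/31 as a continued fraction with the Euclidean algorithm:
  74 = 2*31 + 12, so a_0 = 2.
  31 = 2*12 + 7, so a_1 = 2.
  12 = 1*7 + 5, so a_2 = 1.
  7 = 1*5 + 2, so a_3 = 1.
  5 = 2*2 + 1, so a_4 = 2.
  2 = 2*1 + 0, so a_5 = 2.
so x = [2; 2, 1, 1, 2, 2].
Convergents (p_i = a_i*p_{i-1} + p_{i-2}, q_i = a_i*q_{i-1} + q_{i-2} with p_{-2}=0, p_{-1}=1, q_{-2}=1, q_{-1}=0), until the denominator exceeds 12:
  i=0: a_0=2, p_0 = 2*1 + 0 = 2, q_0 = 2*0 + 1 = 1.
  i=1: a_1=2, p_1 = 2*2 + 1 = 5, q_1 = 2*1 + 0 = 2.
  i=2: a_2=1, p_2 = 1*5 + 2 = 7, q_2 = 1*2 + 1 = 3.
  i=3: a_3=1, p_3 = 1*7 + 5 = 12, q_3 = 1*3 + 2 = 5.
  i=4: a_4=2, p_4 = 2*12 + 7 = 31, q_4 = 2*5 + 3 = 13.
q_4 = 13 > 12, so the last convergent with denominator <= 12 is p_3/q_3 = 12/5.
The closest fraction with denominator <= 12 is either p_3/q_3 or the intermediate fraction (k*p_3 + p_2)/(k*q_3 + q_2) with the largest k >= 1 whose denominator stays <= 12; these approach x as k grows, and every other convergent or intermediate fraction in range is farther away.
Largest k: floor((12 - q_2)/q_3) = floor((12 - 3)/5) = 1.
That gives (1*12 + 7)/(1*5 + 3) = 19/8.
Compare the errors: |x - 12/5| = |74*5 - 12*31|/(31*5) = 2/155, and |x - 19/8| = |74*8 - 19*31|/(31*8) = 3/248.
Cross-multiplying, 3*155 = 465 < 496 = 2*248, so 3/248 is smaller: the intermediate fraction 19/8 is closer to x than 12/5.

19/8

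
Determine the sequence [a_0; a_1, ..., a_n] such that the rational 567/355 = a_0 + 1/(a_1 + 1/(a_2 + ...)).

Run the Euclidean algorithm on 567 and 355; the successive quotients are the partial quotients a_0, a_1, ... (each step inverts the fractional part left over by the previous one):
  567 = 1*355 + 212, so a_0 = 1.
  355 = 1*212 + 143, so a_1 = 1.
  212 = 1*143 + 69, so a_2 = 1.
  143 = 2*69 + 5, so a_3 = 2.
  69 = 13*5 + 4, so a_4 = 13.
  5 = 1*4 + 1, so a_5 = 1.
  4 = 4*1 + 0, so a_6 = 4.
The remainder reaches 0 after 7 divisions, so the expansion has 7 partial quotients, read off in order.

[1; 1, 1, 2, 13, 1, 4]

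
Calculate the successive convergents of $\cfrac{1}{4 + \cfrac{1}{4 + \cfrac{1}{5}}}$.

0/1, 1/4, 4/17, 21/89

Using the convergent recurrence p_i = a_i*p_{i-1} + p_{i-2}, q_i = a_i*q_{i-1} + q_{i-2} with p_{-2}=0, p_{-1}=1, q_{-2}=1, q_{-1}=0:
  i=0: a_0=0, p_0 = 0*1 + 0 = 0, q_0 = 0*0 + 1 = 1.
  i=1: a_1=4, p_1 = 4*0 + 1 = 1, q_1 = 4*1 + 0 = 4.
  i=2: a_2=4, p_2 = 4*1 + 0 = 4, q_2 = 4*4 + 1 = 17.
  i=3: a_3=5, p_3 = 5*4 + 1 = 21, q_3 = 5*17 + 4 = 89.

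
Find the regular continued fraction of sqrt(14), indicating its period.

[3; (1, 2, 1, 6)]

Write x_i = (sqrt(14) + m_i)/d_i with (m_0, d_0) = (0, 1). a_0 = floor(sqrt(14)) = 3, since 3^2 = 9 <= 14 < 16 = 4^2.
Iterate m_{i+1} = d_i*a_i - m_i, d_{i+1} = (14 - m_{i+1}^2)/d_i, a_{i+1} = floor((a_0 + m_{i+1})/d_{i+1}):
  m_1 = 1*3 - 0 = 3, d_1 = (14 - 3^2)/1 = 5/1 = 5, a_1 = floor((3 + 3)/5) = 1.
  m_2 = 5*1 - 3 = 2, d_2 = (14 - 2^2)/5 = 10/5 = 2, a_2 = floor((3 + 2)/2) = 2.
  m_3 = 2*2 - 2 = 2, d_3 = (14 - 2^2)/2 = 10/2 = 5, a_3 = floor((3 + 2)/5) = 1.
  m_4 = 5*1 - 2 = 3, d_4 = (14 - 3^2)/5 = 5/5 = 1, a_4 = floor((3 + 3)/1) = 6.
  m_5 = 1*6 - 3 = 3, d_5 = (14 - 3^2)/1 = 5/1 = 5: (m_5, d_5) = (m_1, d_1) = (3, 5), so from here the quotients repeat a_1, ..., a_4; the period length is 4.
Hence the expansion of sqrt(14) is a_0 = 3 followed by the repeating block 1, 2, 1, 6 (period 4).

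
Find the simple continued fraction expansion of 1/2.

[0; 2]

Run the Euclidean algorithm on 1 and 2; the successive quotients are the partial quotients a_0, a_1, ... (each step inverts the fractional part left over by the previous one):
  1 = 0*2 + 1, so a_0 = 0.
  2 = 2*1 + 0, so a_1 = 2.
The remainder reaches 0 after 2 divisions, so the expansion has 2 partial quotients, read off in order.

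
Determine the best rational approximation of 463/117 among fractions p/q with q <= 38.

Expand x = 463/117 as a continued fraction with the Euclidean algorithm:
  463 = 3*117 + 112, so a_0 = 3.
  117 = 1*112 + 5, so a_1 = 1.
  112 = 22*5 + 2, so a_2 = 22.
  5 = 2*2 + 1, so a_3 = 2.
  2 = 2*1 + 0, so a_4 = 2.
so x = [3; 1, 22, 2, 2].
Convergents (p_i = a_i*p_{i-1} + p_{i-2}, q_i = a_i*q_{i-1} + q_{i-2} with p_{-2}=0, p_{-1}=1, q_{-2}=1, q_{-1}=0), until the denominator exceeds 38:
  i=0: a_0=3, p_0 = 3*1 + 0 = 3, q_0 = 3*0 + 1 = 1.
  i=1: a_1=1, p_1 = 1*3 + 1 = 4, q_1 = 1*1 + 0 = 1.
  i=2: a_2=22, p_2 = 22*4 + 3 = 91, q_2 = 22*1 + 1 = 23.
  i=3: a_3=2, p_3 = 2*91 + 4 = 186, q_3 = 2*23 + 1 = 47.
q_3 = 47 > 38, so the last convergent with denominator <= 38 is p_2/q_2 = 91/23.
The closest fraction with denominator <= 38 is either p_2/q_2 or the intermediate fraction (k*p_2 + p_1)/(k*q_2 + q_1) with the largest k >= 1 whose denominator stays <= 38; these approach x as k grows, and every other convergent or intermediate fraction in range is farther away.
Largest k: floor((38 - q_1)/q_2) = floor((38 - 1)/23) = 1.
That gives (1*91 + 4)/(1*23 + 1) = 95/24.
Compare the errors: |x - 91/23| = |463*23 - 91*117|/(117*23) = 2/2691, and |x - 95/24| = |463*24 - 95*117|/(117*24) = 3/2808.
Cross-multiplying, 2*2808 = 5616 < 8073 = 3*2691, so 2/2691 is smaller: the convergent 91/23 is closer to x than 95/24.

91/23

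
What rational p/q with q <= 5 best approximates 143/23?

31/5

Expand x = 143/23 as a continued fraction with the Euclidean algorithm:
  143 = 6*23 + 5, so a_0 = 6.
  23 = 4*5 + 3, so a_1 = 4.
  5 = 1*3 + 2, so a_2 = 1.
  3 = 1*2 + 1, so a_3 = 1.
  2 = 2*1 + 0, so a_4 = 2.
so x = [6; 4, 1, 1, 2].
Convergents (p_i = a_i*p_{i-1} + p_{i-2}, q_i = a_i*q_{i-1} + q_{i-2} with p_{-2}=0, p_{-1}=1, q_{-2}=1, q_{-1}=0), until the denominator exceeds 5:
  i=0: a_0=6, p_0 = 6*1 + 0 = 6, q_0 = 6*0 + 1 = 1.
  i=1: a_1=4, p_1 = 4*6 + 1 = 25, q_1 = 4*1 + 0 = 4.
  i=2: a_2=1, p_2 = 1*25 + 6 = 31, q_2 = 1*4 + 1 = 5.
  i=3: a_3=1, p_3 = 1*31 + 25 = 56, q_3 = 1*5 + 4 = 9.
q_3 = 9 > 5, so the last convergent with denominator <= 5 is p_2/q_2 = 31/5.
The closest fraction with denominator <= 5 is either p_2/q_2 or the intermediate fraction (k*p_2 + p_1)/(k*q_2 + q_1) with the largest k >= 1 whose denominator stays <= 5; these approach x as k grows, and every other convergent or intermediate fraction in range is farther away.
Largest k: floor((5 - q_1)/q_2) = floor((5 - 4)/5) = 0.
Since k = 0, no intermediate fraction beyond p_2/q_2 has denominator <= 5, so the convergent 31/5 is the closest (its error is |143*5 - 31*23|/(23*5) = 2/115).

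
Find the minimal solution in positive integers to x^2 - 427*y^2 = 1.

First expand sqrt(427) as a continued fraction. With x_i = (sqrt(427) + m_i)/d_i and (m_0, d_0) = (0, 1): a_0 = floor(sqrt(427)) = 20, since 20^2 = 400 <= 427 < 441 = 21^2.
Iterate m_{i+1} = d_i*a_i - m_i, d_{i+1} = (427 - m_{i+1}^2)/d_i, a_{i+1} = floor((a_0 + m_{i+1})/d_{i+1}):
  m_1 = 1*20 - 0 = 20, d_1 = (427 - 20^2)/1 = 27/1 = 27, a_1 = floor((20 + 20)/27) = 1.
  m_2 = 27*1 - 20 = 7, d_2 = (427 - 7^2)/27 = 378/27 = 14, a_2 = floor((20 + 7)/14) = 1.
  m_3 = 14*1 - 7 = 7, d_3 = (427 - 7^2)/14 = 378/14 = 27, a_3 = floor((20 + 7)/27) = 1.
  m_4 = 27*1 - 7 = 20, d_4 = (427 - 20^2)/27 = 27/27 = 1, a_4 = floor((20 + 20)/1) = 40.
  m_5 = 1*40 - 20 = 20, d_5 = (427 - 20^2)/1 = 27/1 = 27: (m_5, d_5) = (m_1, d_1) = (20, 27), so from here the quotients repeat a_1, ..., a_4; the period length is 4.
So sqrt(427) = [20; (1, 1, 1, 40)] with period length k = 4.
k is even, so the fundamental solution of x^2 - 427y^2 = 1 is (p_{k-1}, q_{k-1}) = (p_3, q_3); compute convergents through index 3.
Convergents (p_i = a_i*p_{i-1} + p_{i-2}, q_i = a_i*q_{i-1} + q_{i-2} with p_{-2}=0, p_{-1}=1, q_{-2}=1, q_{-1}=0):
  i=0: a_0=20, p_0 = 20*1 + 0 = 20, q_0 = 20*0 + 1 = 1.
  i=1: a_1=1, p_1 = 1*20 + 1 = 21, q_1 = 1*1 + 0 = 1.
  i=2: a_2=1, p_2 = 1*21 + 20 = 41, q_2 = 1*1 + 1 = 2.
  i=3: a_3=1, p_3 = 1*41 + 21 = 62, q_3 = 1*2 + 1 = 3.
Check: 62^2 - 427*3^2 = 3844 - 3843 = 1, so (x, y) = (62, 3) solves the equation, and by the theorem it is the least positive solution.

(x, y) = (62, 3)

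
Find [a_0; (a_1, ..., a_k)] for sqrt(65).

Write x_i = (sqrt(65) + m_i)/d_i with (m_0, d_0) = (0, 1). a_0 = floor(sqrt(65)) = 8, since 8^2 = 64 <= 65 < 81 = 9^2.
Iterate m_{i+1} = d_i*a_i - m_i, d_{i+1} = (65 - m_{i+1}^2)/d_i, a_{i+1} = floor((a_0 + m_{i+1})/d_{i+1}):
  m_1 = 1*8 - 0 = 8, d_1 = (65 - 8^2)/1 = 1/1 = 1, a_1 = floor((8 + 8)/1) = 16.
  m_2 = 1*16 - 8 = 8, d_2 = (65 - 8^2)/1 = 1/1 = 1: (m_2, d_2) = (m_1, d_1) = (8, 1), so from here the quotient a_1 repeats; the period length is 1.
Hence the expansion of sqrt(65) is a_0 = 8 followed by the repeating block 16 (period 1).

[8; (16)]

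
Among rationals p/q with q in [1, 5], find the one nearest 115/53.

11/5

Expand x = 115/53 as a continued fraction with the Euclidean algorithm:
  115 = 2*53 + 9, so a_0 = 2.
  53 = 5*9 + 8, so a_1 = 5.
  9 = 1*8 + 1, so a_2 = 1.
  8 = 8*1 + 0, so a_3 = 8.
so x = [2; 5, 1, 8].
Convergents (p_i = a_i*p_{i-1} + p_{i-2}, q_i = a_i*q_{i-1} + q_{i-2} with p_{-2}=0, p_{-1}=1, q_{-2}=1, q_{-1}=0), until the denominator exceeds 5:
  i=0: a_0=2, p_0 = 2*1 + 0 = 2, q_0 = 2*0 + 1 = 1.
  i=1: a_1=5, p_1 = 5*2 + 1 = 11, q_1 = 5*1 + 0 = 5.
  i=2: a_2=1, p_2 = 1*11 + 2 = 13, q_2 = 1*5 + 1 = 6.
q_2 = 6 > 5, so the last convergent with denominator <= 5 is p_1/q_1 = 11/5.
The closest fraction with denominator <= 5 is either p_1/q_1 or the intermediate fraction (k*p_1 + p_0)/(k*q_1 + q_0) with the largest k >= 1 whose denominator stays <= 5; these approach x as k grows, and every other convergent or intermediate fraction in range is farther away.
Largest k: floor((5 - q_0)/q_1) = floor((5 - 1)/5) = 0.
Since k = 0, no intermediate fraction beyond p_1/q_1 has denominator <= 5, so the convergent 11/5 is the closest (its error is |115*5 - 11*53|/(53*5) = 8/265).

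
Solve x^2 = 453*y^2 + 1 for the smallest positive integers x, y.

First expand sqrt(453) as a continued fraction. With x_i = (sqrt(453) + m_i)/d_i and (m_0, d_0) = (0, 1): a_0 = floor(sqrt(453)) = 21, since 21^2 = 441 <= 453 < 484 = 22^2.
Iterate m_{i+1} = d_i*a_i - m_i, d_{i+1} = (453 - m_{i+1}^2)/d_i, a_{i+1} = floor((a_0 + m_{i+1})/d_{i+1}):
  m_1 = 1*21 - 0 = 21, d_1 = (453 - 21^2)/1 = 12/1 = 12, a_1 = floor((21 + 21)/12) = 3.
  m_2 = 12*3 - 21 = 15, d_2 = (453 - 15^2)/12 = 228/12 = 19, a_2 = floor((21 + 15)/19) = 1.
  m_3 = 19*1 - 15 = 4, d_3 = (453 - 4^2)/19 = 437/19 = 23, a_3 = floor((21 + 4)/23) = 1.
  m_4 = 23*1 - 4 = 19, d_4 = (453 - 19^2)/23 = 92/23 = 4, a_4 = floor((21 + 19)/4) = 10.
  m_5 = 4*10 - 19 = 21, d_5 = (453 - 21^2)/4 = 12/4 = 3, a_5 = floor((21 + 21)/3) = 14.
  m_6 = 3*14 - 21 = 21, d_6 = (453 - 21^2)/3 = 12/3 = 4, a_6 = floor((21 + 21)/4) = 10.
  m_7 = 4*10 - 21 = 19, d_7 = (453 - 19^2)/4 = 92/4 = 23, a_7 = floor((21 + 19)/23) = 1.
  m_8 = 23*1 - 19 = 4, d_8 = (453 - 4^2)/23 = 437/23 = 19, a_8 = floor((21 + 4)/19) = 1.
  m_9 = 19*1 - 4 = 15, d_9 = (453 - 15^2)/19 = 228/19 = 12, a_9 = floor((21 + 15)/12) = 3.
  m_10 = 12*3 - 15 = 21, d_10 = (453 - 21^2)/12 = 12/12 = 1, a_10 = floor((21 + 21)/1) = 42.
  m_11 = 1*42 - 21 = 21, d_11 = (453 - 21^2)/1 = 12/1 = 12: (m_11, d_11) = (m_1, d_1) = (21, 12), so from here the quotients repeat a_1, ..., a_10; the period length is 10.
So sqrt(453) = [21; (3, 1, 1, 10, 14, 10, 1, 1, 3, 42)] with period length k = 10.
k is even, so the fundamental solution of x^2 - 453y^2 = 1 is (p_{k-1}, q_{k-1}) = (p_9, q_9); compute convergents through index 9.
Convergents (p_i = a_i*p_{i-1} + p_{i-2}, q_i = a_i*q_{i-1} + q_{i-2} with p_{-2}=0, p_{-1}=1, q_{-2}=1, q_{-1}=0):
  i=0: a_0=21, p_0 = 21*1 + 0 = 21, q_0 = 21*0 + 1 = 1.
  i=1: a_1=3, p_1 = 3*21 + 1 = 64, q_1 = 3*1 + 0 = 3.
  i=2: a_2=1, p_2 = 1*64 + 21 = 85, q_2 = 1*3 + 1 = 4.
  i=3: a_3=1, p_3 = 1*85 + 64 = 149, q_3 = 1*4 + 3 = 7.
  i=4: a_4=10, p_4 = 10*149 + 85 = 1575, q_4 = 10*7 + 4 = 74.
  i=5: a_5=14, p_5 = 14*1575 + 149 = 22199, q_5 = 14*74 + 7 = 1043.
  i=6: a_6=10, p_6 = 10*22199 + 1575 = 223565, q_6 = 10*1043 + 74 = 10504.
  i=7: a_7=1, p_7 = 1*223565 + 22199 = 245764, q_7 = 1*10504 + 1043 = 11547.
  i=8: a_8=1, p_8 = 1*245764 + 223565 = 469329, q_8 = 1*11547 + 10504 = 22051.
  i=9: a_9=3, p_9 = 3*469329 + 245764 = 1653751, q_9 = 3*22051 + 11547 = 77700.
Check: 1653751^2 - 453*77700^2 = 2734892370001 - 2734892370000 = 1, so (x, y) = (1653751, 77700) solves the equation, and by the theorem it is the least positive solution.

(x, y) = (1653751, 77700)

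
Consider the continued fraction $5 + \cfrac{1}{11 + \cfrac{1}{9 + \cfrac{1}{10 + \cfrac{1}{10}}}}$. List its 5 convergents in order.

5/1, 56/11, 509/100, 5146/1011, 51969/10210

Using the convergent recurrence p_i = a_i*p_{i-1} + p_{i-2}, q_i = a_i*q_{i-1} + q_{i-2} with p_{-2}=0, p_{-1}=1, q_{-2}=1, q_{-1}=0:
  i=0: a_0=5, p_0 = 5*1 + 0 = 5, q_0 = 5*0 + 1 = 1.
  i=1: a_1=11, p_1 = 11*5 + 1 = 56, q_1 = 11*1 + 0 = 11.
  i=2: a_2=9, p_2 = 9*56 + 5 = 509, q_2 = 9*11 + 1 = 100.
  i=3: a_3=10, p_3 = 10*509 + 56 = 5146, q_3 = 10*100 + 11 = 1011.
  i=4: a_4=10, p_4 = 10*5146 + 509 = 51969, q_4 = 10*1011 + 100 = 10210.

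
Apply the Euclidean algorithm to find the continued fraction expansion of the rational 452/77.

Run the Euclidean algorithm on 452 and 77; the successive quotients are the partial quotients a_0, a_1, ... (each step inverts the fractional part left over by the previous one):
  452 = 5*77 + 67, so a_0 = 5.
  77 = 1*67 + 10, so a_1 = 1.
  67 = 6*10 + 7, so a_2 = 6.
  10 = 1*7 + 3, so a_3 = 1.
  7 = 2*3 + 1, so a_4 = 2.
  3 = 3*1 + 0, so a_5 = 3.
The remainder reaches 0 after 6 divisions, so the expansion has 6 partial quotients, read off in order.

[5; 1, 6, 1, 2, 3]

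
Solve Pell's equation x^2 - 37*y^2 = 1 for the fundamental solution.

(x, y) = (73, 12)

First expand sqrt(37) as a continued fraction. With x_i = (sqrt(37) + m_i)/d_i and (m_0, d_0) = (0, 1): a_0 = floor(sqrt(37)) = 6, since 6^2 = 36 <= 37 < 49 = 7^2.
Iterate m_{i+1} = d_i*a_i - m_i, d_{i+1} = (37 - m_{i+1}^2)/d_i, a_{i+1} = floor((a_0 + m_{i+1})/d_{i+1}):
  m_1 = 1*6 - 0 = 6, d_1 = (37 - 6^2)/1 = 1/1 = 1, a_1 = floor((6 + 6)/1) = 12.
  m_2 = 1*12 - 6 = 6, d_2 = (37 - 6^2)/1 = 1/1 = 1: (m_2, d_2) = (m_1, d_1) = (6, 1), so from here the quotient a_1 repeats; the period length is 1.
So sqrt(37) = [6; (12)] with period length k = 1.
k is odd, so (p_{k-1}, q_{k-1}) only solves x^2 - 37y^2 = -1 and the fundamental solution of x^2 - 37y^2 = 1 is (p_{2k-1}, q_{2k-1}) = (p_1, q_1); compute convergents through index 1, running through the period twice.
Convergents (p_i = a_i*p_{i-1} + p_{i-2}, q_i = a_i*q_{i-1} + q_{i-2} with p_{-2}=0, p_{-1}=1, q_{-2}=1, q_{-1}=0):
  i=0: a_0=6, p_0 = 6*1 + 0 = 6, q_0 = 6*0 + 1 = 1.
  i=1: a_1=12, p_1 = 12*6 + 1 = 73, q_1 = 12*1 + 0 = 12.
Indeed p_0^2 - 37*q_0^2 = 36 - 37 = -1, not +1.
Check: 73^2 - 37*12^2 = 5329 - 5328 = 1, so (x, y) = (73, 12) solves the equation, and by the theorem it is the least positive solution.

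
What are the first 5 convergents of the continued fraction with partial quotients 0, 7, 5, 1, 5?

0/1, 1/7, 5/36, 6/43, 35/251

Using the convergent recurrence p_i = a_i*p_{i-1} + p_{i-2}, q_i = a_i*q_{i-1} + q_{i-2} with p_{-2}=0, p_{-1}=1, q_{-2}=1, q_{-1}=0:
  i=0: a_0=0, p_0 = 0*1 + 0 = 0, q_0 = 0*0 + 1 = 1.
  i=1: a_1=7, p_1 = 7*0 + 1 = 1, q_1 = 7*1 + 0 = 7.
  i=2: a_2=5, p_2 = 5*1 + 0 = 5, q_2 = 5*7 + 1 = 36.
  i=3: a_3=1, p_3 = 1*5 + 1 = 6, q_3 = 1*36 + 7 = 43.
  i=4: a_4=5, p_4 = 5*6 + 5 = 35, q_4 = 5*43 + 36 = 251.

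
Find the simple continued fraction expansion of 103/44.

Run the Euclidean algorithm on 103 and 44; the successive quotients are the partial quotients a_0, a_1, ... (each step inverts the fractional part left over by the previous one):
  103 = 2*44 + 15, so a_0 = 2.
  44 = 2*15 + 14, so a_1 = 2.
  15 = 1*14 + 1, so a_2 = 1.
  14 = 14*1 + 0, so a_3 = 14.
The remainder reaches 0 after 4 divisions, so the expansion has 4 partial quotients, read off in order.

[2; 2, 1, 14]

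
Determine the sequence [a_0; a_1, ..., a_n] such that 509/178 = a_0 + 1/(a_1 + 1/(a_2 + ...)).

Run the Euclidean algorithm on 509 and 178; the successive quotients are the partial quotients a_0, a_1, ... (each step inverts the fractional part left over by the previous one):
  509 = 2*178 + 153, so a_0 = 2.
  178 = 1*153 + 25, so a_1 = 1.
  153 = 6*25 + 3, so a_2 = 6.
  25 = 8*3 + 1, so a_3 = 8.
  3 = 3*1 + 0, so a_4 = 3.
The remainder reaches 0 after 5 divisions, so the expansion has 5 partial quotients, read off in order.

[2; 1, 6, 8, 3]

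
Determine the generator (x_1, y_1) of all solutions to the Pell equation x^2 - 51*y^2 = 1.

First expand sqrt(51) as a continued fraction. With x_i = (sqrt(51) + m_i)/d_i and (m_0, d_0) = (0, 1): a_0 = floor(sqrt(51)) = 7, since 7^2 = 49 <= 51 < 64 = 8^2.
Iterate m_{i+1} = d_i*a_i - m_i, d_{i+1} = (51 - m_{i+1}^2)/d_i, a_{i+1} = floor((a_0 + m_{i+1})/d_{i+1}):
  m_1 = 1*7 - 0 = 7, d_1 = (51 - 7^2)/1 = 2/1 = 2, a_1 = floor((7 + 7)/2) = 7.
  m_2 = 2*7 - 7 = 7, d_2 = (51 - 7^2)/2 = 2/2 = 1, a_2 = floor((7 + 7)/1) = 14.
  m_3 = 1*14 - 7 = 7, d_3 = (51 - 7^2)/1 = 2/1 = 2: (m_3, d_3) = (m_1, d_1) = (7, 2), so from here the quotients repeat a_1, a_2; the period length is 2.
So sqrt(51) = [7; (7, 14)] with period length k = 2.
k is even, so the fundamental solution of x^2 - 51y^2 = 1 is (p_{k-1}, q_{k-1}) = (p_1, q_1); compute convergents through index 1.
Convergents (p_i = a_i*p_{i-1} + p_{i-2}, q_i = a_i*q_{i-1} + q_{i-2} with p_{-2}=0, p_{-1}=1, q_{-2}=1, q_{-1}=0):
  i=0: a_0=7, p_0 = 7*1 + 0 = 7, q_0 = 7*0 + 1 = 1.
  i=1: a_1=7, p_1 = 7*7 + 1 = 50, q_1 = 7*1 + 0 = 7.
Check: 50^2 - 51*7^2 = 2500 - 2499 = 1, so (x, y) = (50, 7) solves the equation, and by the theorem it is the least positive solution.

(x, y) = (50, 7)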